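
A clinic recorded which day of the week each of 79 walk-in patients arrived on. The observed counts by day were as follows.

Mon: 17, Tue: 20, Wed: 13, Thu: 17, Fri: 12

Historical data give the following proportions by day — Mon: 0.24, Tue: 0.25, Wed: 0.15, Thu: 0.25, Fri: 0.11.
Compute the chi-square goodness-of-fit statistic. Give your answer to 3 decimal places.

1.961

Expected counts E_i = n·p_i: 79×0.24 = 18.96, 79×0.25 = 19.75, 79×0.15 = 11.85, 79×0.25 = 19.75, 79×0.11 = 8.69.
cat         O        E   (O−E)²/E
Mon        17    18.96     0.2026
Tue        20    19.75     0.0032
Wed        13    11.85     0.1116
Thu        17    19.75     0.3829
Fri        12     8.69     1.2608
Sum = 1.961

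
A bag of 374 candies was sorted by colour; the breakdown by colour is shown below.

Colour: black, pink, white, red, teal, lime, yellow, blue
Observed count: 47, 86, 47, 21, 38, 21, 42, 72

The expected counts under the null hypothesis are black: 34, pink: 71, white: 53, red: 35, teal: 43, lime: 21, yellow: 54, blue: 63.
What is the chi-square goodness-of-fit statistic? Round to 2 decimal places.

black: (47 − 34)²/34 = 169/34 = 4.971
pink: (86 − 71)²/71 = 225/71 = 3.169
white: (47 − 53)²/53 = 36/53 = 0.679
red: (21 − 35)²/35 = 196/35 = 5.600
teal: (38 − 43)²/43 = 25/43 = 0.581
lime: (21 − 21)²/21 = 0/21 = 0.000
yellow: (42 − 54)²/54 = 144/54 = 2.667
blue: (72 − 63)²/63 = 81/63 = 1.286
Sum = 18.95

18.95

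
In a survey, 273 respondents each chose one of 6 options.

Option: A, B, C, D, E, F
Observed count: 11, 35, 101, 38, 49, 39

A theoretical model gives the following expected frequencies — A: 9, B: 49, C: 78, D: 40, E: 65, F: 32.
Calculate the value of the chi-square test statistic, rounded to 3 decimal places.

A: (11 − 9)²/9 = 4/9 = 0.4444
B: (35 − 49)²/49 = 196/49 = 4.0000
C: (101 − 78)²/78 = 529/78 = 6.7821
D: (38 − 40)²/40 = 4/40 = 0.1000
E: (49 − 65)²/65 = 256/65 = 3.9385
F: (39 − 32)²/32 = 49/32 = 1.5313
Sum = 16.796

16.796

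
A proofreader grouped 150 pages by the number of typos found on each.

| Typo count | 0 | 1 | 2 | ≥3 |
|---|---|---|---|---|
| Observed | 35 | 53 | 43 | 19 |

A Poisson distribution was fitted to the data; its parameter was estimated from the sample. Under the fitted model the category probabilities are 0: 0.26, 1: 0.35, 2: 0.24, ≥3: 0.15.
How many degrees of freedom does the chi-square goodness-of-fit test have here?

There are k = 4 categories and 1 parameter estimated from the data, so df = 4 − 1 − 1 = 2.

2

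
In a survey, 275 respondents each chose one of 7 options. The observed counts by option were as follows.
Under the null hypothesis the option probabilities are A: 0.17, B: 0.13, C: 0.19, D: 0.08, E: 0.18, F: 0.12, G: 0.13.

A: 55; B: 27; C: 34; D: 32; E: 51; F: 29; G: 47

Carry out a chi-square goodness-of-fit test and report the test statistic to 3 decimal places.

Expected counts E_i = n·p_i: 275×0.17 = 46.75, 275×0.13 = 35.75, 275×0.19 = 52.25, 275×0.08 = 22, 275×0.18 = 49.5, 275×0.12 = 33, 275×0.13 = 35.75.
χ² = (55−46.75)²/46.75 + (27−35.75)²/35.75 + (34−52.25)²/52.25 + (32−22)²/22 + (51−49.5)²/49.5 + (29−33)²/33 + (47−35.75)²/35.75
   = 1.4559 + 2.1416 + 6.3744 + 4.5455 + 0.0455 + 0.4848 + 3.5402
Sum = 18.588

18.588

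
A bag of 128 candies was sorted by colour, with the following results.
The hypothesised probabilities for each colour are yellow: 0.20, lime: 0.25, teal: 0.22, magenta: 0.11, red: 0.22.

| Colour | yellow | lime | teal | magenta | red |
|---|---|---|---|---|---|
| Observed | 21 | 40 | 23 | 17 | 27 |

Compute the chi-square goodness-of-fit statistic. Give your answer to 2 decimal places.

Expected counts E_i = n·p_i: 128×0.20 = 25.6, 128×0.25 = 32, 128×0.22 = 28.16, 128×0.11 = 14.08, 128×0.22 = 28.16.
yellow: (21 − 25.6)²/25.6 = 21.16/25.6 = 0.827
lime: (40 − 32)²/32 = 64/32 = 2.000
teal: (23 − 28.16)²/28.16 = 26.6256/28.16 = 0.946
magenta: (17 − 14.08)²/14.08 = 8.5264/14.08 = 0.606
red: (27 − 28.16)²/28.16 = 1.3456/28.16 = 0.048
Sum = 4.43

4.43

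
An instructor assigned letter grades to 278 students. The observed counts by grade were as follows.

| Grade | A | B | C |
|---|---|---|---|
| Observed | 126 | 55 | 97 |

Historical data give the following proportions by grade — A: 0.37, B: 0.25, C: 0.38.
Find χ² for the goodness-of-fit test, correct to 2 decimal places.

8.94

Expected counts E_i = n·p_i: 278×0.37 = 102.86, 278×0.25 = 69.5, 278×0.38 = 105.64.
A: (126 − 102.86)²/102.86 = 535.4596/102.86 = 5.206
B: (55 − 69.5)²/69.5 = 210.25/69.5 = 3.025
C: (97 − 105.64)²/105.64 = 74.6496/105.64 = 0.707
Sum = 8.94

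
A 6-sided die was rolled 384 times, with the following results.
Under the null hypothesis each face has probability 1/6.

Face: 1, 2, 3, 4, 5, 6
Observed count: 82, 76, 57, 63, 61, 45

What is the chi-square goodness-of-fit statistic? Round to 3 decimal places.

Under H₀ each category has probability 1/6, so each expected count is 384/6 = 64.
χ² = (82−64)²/64 + (76−64)²/64 + (57−64)²/64 + (63−64)²/64 + (61−64)²/64 + (45−64)²/64
   = 5.0625 + 2.2500 + 0.7656 + 0.0156 + 0.1406 + 5.6406
Sum = 13.875

13.875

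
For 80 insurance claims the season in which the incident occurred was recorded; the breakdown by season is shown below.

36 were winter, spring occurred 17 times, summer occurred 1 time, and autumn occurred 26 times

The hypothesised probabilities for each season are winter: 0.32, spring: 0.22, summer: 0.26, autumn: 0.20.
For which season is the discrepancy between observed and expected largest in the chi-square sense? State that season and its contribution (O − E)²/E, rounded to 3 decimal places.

Expected counts E_i = n·p_i: 80×0.32 = 25.6, 80×0.22 = 17.6, 80×0.26 = 20.8, 80×0.20 = 16.
winter: (36 − 25.6)²/25.6 = 108.16/25.6 = 4.2250
spring: (17 − 17.6)²/17.6 = 0.36/17.6 = 0.0205
summer: (1 − 20.8)²/20.8 = 392.04/20.8 = 18.8481
autumn: (26 − 16)²/16 = 100/16 = 6.2500
The largest term is for summer: 18.848.

summer, 18.848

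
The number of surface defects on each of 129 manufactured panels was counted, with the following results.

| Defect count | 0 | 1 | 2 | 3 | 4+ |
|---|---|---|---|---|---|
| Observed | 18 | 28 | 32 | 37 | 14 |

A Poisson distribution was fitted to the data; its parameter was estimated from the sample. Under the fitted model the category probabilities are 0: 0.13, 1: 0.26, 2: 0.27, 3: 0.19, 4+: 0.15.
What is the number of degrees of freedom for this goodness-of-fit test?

There are k = 5 categories and 1 parameter estimated from the data, so df = 5 − 1 − 1 = 3.

3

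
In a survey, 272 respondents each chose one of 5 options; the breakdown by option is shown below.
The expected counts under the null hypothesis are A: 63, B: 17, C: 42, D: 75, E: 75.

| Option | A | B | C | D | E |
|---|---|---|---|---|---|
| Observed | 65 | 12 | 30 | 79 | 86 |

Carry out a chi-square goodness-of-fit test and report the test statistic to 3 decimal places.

χ² = (65−63)²/63 + (12−17)²/17 + (30−42)²/42 + (79−75)²/75 + (86−75)²/75
   = 0.0635 + 1.4706 + 3.4286 + 0.2133 + 1.6133
Sum = 6.789

6.789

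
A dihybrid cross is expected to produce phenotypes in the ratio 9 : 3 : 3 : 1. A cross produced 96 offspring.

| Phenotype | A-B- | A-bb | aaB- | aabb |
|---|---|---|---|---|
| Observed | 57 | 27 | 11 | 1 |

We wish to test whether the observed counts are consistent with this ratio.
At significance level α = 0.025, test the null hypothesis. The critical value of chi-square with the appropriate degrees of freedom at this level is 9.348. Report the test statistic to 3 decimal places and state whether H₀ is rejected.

11.556; reject

Ratio total = 16. Expected counts: 96×9/16 = 54, 96×3/16 = 18, 96×3/16 = 18, 96×1/16 = 6.
A-B-: (57 − 54)²/54 = 9/54 = 0.1667
A-bb: (27 − 18)²/18 = 81/18 = 4.5000
aaB-: (11 − 18)²/18 = 49/18 = 2.7222
aabb: (1 − 6)²/6 = 25/6 = 4.1667
Sum = 11.556
df = 3. Since 11.556 > 9.348, we reject H₀.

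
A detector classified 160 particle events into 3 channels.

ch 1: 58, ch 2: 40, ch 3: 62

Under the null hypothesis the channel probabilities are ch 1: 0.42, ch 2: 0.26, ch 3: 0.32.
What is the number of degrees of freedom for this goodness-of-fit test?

There are k = 3 categories and no parameters were estimated from the data, so df = 3 − 1 = 2.

2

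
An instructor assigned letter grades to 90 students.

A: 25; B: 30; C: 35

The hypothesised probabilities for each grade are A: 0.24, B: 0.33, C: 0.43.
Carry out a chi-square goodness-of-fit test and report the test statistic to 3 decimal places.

0.892

Expected counts E_i = n·p_i: 90×0.24 = 21.6, 90×0.33 = 29.7, 90×0.43 = 38.7.
A: (25 − 21.6)²/21.6 = 11.56/21.6 = 0.5352
B: (30 − 29.7)²/29.7 = 0.09/29.7 = 0.0030
C: (35 − 38.7)²/38.7 = 13.69/38.7 = 0.3537
Sum = 0.892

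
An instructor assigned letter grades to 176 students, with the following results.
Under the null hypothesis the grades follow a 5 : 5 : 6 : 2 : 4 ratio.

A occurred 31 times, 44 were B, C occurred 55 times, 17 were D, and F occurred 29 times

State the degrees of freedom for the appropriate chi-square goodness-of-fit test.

4

There are k = 5 categories and no parameters were estimated from the data, so df = 5 − 1 = 4.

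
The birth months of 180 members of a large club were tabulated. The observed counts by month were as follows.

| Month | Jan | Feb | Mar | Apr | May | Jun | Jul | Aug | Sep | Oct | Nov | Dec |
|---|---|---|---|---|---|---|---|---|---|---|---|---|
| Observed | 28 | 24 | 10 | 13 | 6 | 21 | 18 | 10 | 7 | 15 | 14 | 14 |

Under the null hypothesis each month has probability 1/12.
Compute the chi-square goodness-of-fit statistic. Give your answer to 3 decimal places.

Under H₀ each category has probability 1/12, so each expected count is 180/12 = 15.
cat         O        E   (O−E)²/E
Jan        28       15    11.2667
Feb        24       15     5.4000
Mar        10       15     1.6667
Apr        13       15     0.2667
May         6       15     5.4000
Jun        21       15     2.4000
Jul        18       15     0.6000
Aug        10       15     1.6667
Sep         7       15     4.2667
Oct        15       15     0.0000
Nov        14       15     0.0667
Dec        14       15     0.0667
Sum = 33.067

33.067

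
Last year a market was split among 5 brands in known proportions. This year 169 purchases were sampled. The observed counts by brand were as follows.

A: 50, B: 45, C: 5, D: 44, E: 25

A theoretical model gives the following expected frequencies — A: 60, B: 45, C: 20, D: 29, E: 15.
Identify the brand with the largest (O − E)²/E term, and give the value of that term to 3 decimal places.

C, 11.250

cat         O        E   (O−E)²/E
A          50       60     1.6667
B          45       45     0.0000
C           5       20    11.2500
D          44       29     7.7586
E          25       15     6.6667
The largest term is for C: 11.250.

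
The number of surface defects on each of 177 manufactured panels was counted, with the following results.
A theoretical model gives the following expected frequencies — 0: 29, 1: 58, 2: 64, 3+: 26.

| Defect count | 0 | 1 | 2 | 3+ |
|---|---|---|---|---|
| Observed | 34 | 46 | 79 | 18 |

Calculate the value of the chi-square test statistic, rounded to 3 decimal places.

9.322

cat         O        E   (O−E)²/E
0          34       29     0.8621
1          46       58     2.4828
2          79       64     3.5156
3+         18       26     2.4615
Sum = 9.322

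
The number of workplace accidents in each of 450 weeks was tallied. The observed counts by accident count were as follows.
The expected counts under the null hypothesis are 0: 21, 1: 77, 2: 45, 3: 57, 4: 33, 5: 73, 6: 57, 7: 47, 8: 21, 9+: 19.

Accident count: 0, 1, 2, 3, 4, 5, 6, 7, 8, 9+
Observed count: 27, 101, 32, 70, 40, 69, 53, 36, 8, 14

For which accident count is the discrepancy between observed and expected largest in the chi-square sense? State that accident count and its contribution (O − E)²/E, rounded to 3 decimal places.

χ² = (27−21)²/21 + (101−77)²/77 + (32−45)²/45 + (70−57)²/57 + (40−33)²/33 + (69−73)²/73 + (53−57)²/57 + (36−47)²/47 + (8−21)²/21 + (14−19)²/19
   = 1.7143 + 7.4805 + 3.7556 + 2.9649 + 1.4848 + 0.2192 + 0.2807 + 2.5745 + 8.0476 + 1.3158
The largest term is for 8: 8.048.

8, 8.048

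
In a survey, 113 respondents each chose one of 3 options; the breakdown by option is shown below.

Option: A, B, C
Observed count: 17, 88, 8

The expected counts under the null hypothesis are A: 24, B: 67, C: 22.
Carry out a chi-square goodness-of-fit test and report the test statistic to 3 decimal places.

cat         O        E   (O−E)²/E
A          17       24     2.0417
B          88       67     6.5821
C           8       22     8.9091
Sum = 17.533

17.533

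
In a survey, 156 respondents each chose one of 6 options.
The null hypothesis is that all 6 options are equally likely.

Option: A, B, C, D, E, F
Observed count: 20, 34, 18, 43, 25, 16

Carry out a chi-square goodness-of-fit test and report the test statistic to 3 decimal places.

Under H₀ each category has probability 1/6, so each expected count is 156/6 = 26.
A: (20 − 26)²/26 = 36/26 = 1.3846
B: (34 − 26)²/26 = 64/26 = 2.4615
C: (18 − 26)²/26 = 64/26 = 2.4615
D: (43 − 26)²/26 = 289/26 = 11.1154
E: (25 − 26)²/26 = 1/26 = 0.0385
F: (16 − 26)²/26 = 100/26 = 3.8462
Sum = 21.308

21.308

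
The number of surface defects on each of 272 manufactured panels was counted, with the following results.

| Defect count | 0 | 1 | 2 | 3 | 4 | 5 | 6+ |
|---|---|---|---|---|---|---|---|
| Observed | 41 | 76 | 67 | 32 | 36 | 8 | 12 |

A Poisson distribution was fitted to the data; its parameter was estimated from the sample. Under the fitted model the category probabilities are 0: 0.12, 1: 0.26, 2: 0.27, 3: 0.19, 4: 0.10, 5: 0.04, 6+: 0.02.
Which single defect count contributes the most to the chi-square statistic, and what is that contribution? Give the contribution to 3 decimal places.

Expected counts E_i = n·p_i: 272×0.12 = 32.64, 272×0.26 = 70.72, 272×0.27 = 73.44, 272×0.19 = 51.68, 272×0.10 = 27.2, 272×0.04 = 10.88, 272×0.02 = 5.44.
cat         O        E   (O−E)²/E
0          41    32.64     2.1412
1          76    70.72     0.3942
2          67    73.44     0.5647
3          32    51.68     7.4942
4          36     27.2     2.8471
5           8    10.88     0.7624
6+         12     5.44     7.9106
The largest term is for 6+: 7.911.

6+, 7.911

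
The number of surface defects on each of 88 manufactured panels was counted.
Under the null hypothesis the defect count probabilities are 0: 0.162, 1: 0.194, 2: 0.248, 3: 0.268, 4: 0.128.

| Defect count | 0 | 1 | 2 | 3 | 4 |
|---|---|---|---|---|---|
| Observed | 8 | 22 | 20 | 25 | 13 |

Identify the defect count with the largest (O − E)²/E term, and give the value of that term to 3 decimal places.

Expected counts E_i = n·p_i: 88×0.162 = 14.256, 88×0.194 = 17.072, 88×0.248 = 21.824, 88×0.268 = 23.584, 88×0.128 = 11.264.
χ² = (8−14.256)²/14.256 + (22−17.072)²/17.072 + (20−21.824)²/21.824 + (25−23.584)²/23.584 + (13−11.264)²/11.264
   = 2.7453 + 1.4225 + 0.1524 + 0.0850 + 0.2676
The largest term is for 0: 2.745.

0, 2.745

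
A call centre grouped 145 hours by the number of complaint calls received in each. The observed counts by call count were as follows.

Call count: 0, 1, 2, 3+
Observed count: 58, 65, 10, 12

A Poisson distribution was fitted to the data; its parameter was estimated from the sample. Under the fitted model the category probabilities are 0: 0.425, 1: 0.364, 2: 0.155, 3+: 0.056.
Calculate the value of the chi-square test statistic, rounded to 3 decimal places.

11.821

Expected counts E_i = n·p_i: 145×0.425 = 61.625, 145×0.364 = 52.78, 145×0.155 = 22.475, 145×0.056 = 8.12.
cat         O        E   (O−E)²/E
0          58   61.625     0.2132
1          65    52.78     2.8293
2          10   22.475     6.9244
3+         12     8.12     1.8540
Sum = 11.821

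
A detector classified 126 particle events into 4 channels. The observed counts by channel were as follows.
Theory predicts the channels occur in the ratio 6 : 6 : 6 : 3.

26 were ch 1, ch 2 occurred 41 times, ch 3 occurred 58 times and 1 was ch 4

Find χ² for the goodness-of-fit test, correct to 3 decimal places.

Ratio total = 21. Expected counts: 126×6/21 = 36, 126×6/21 = 36, 126×6/21 = 36, 126×3/21 = 18.
χ² = (26−36)²/36 + (41−36)²/36 + (58−36)²/36 + (1−18)²/18
   = 2.7778 + 0.6944 + 13.4444 + 16.0556
Sum = 32.972

32.972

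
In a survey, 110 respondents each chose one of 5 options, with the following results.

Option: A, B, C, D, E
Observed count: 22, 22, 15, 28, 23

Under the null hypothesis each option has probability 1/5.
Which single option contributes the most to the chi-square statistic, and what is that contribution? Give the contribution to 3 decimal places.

C, 2.227

Expected count for each of the 5 categories: 110/5 = 22.
cat         O        E   (O−E)²/E
A          22       22     0.0000
B          22       22     0.0000
C          15       22     2.2273
D          28       22     1.6364
E          23       22     0.0455
The largest term is for C: 2.227.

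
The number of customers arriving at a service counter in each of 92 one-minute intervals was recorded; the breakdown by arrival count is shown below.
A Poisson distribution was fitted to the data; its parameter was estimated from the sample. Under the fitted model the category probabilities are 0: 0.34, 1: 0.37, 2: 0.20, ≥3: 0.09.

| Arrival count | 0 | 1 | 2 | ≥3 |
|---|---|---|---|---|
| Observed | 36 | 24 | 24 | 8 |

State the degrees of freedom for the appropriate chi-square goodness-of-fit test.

2

There are k = 4 categories and 1 parameter estimated from the data, so df = 4 − 1 − 1 = 2.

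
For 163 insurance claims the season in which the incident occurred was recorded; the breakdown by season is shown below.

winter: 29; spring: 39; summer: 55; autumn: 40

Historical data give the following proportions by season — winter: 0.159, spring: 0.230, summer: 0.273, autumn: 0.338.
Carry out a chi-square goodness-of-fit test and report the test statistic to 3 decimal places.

Expected counts E_i = n·p_i: 163×0.159 = 25.917, 163×0.230 = 37.49, 163×0.273 = 44.499, 163×0.338 = 55.094.
χ² = (29−25.917)²/25.917 + (39−37.49)²/37.49 + (55−44.499)²/44.499 + (40−55.094)²/55.094
   = 0.3667 + 0.0608 + 2.4781 + 4.1353
Sum = 7.041

7.041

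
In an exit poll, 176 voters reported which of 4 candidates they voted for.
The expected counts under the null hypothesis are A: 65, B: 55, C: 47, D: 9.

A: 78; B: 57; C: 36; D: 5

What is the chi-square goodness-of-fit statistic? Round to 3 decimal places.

7.025

χ² = (78−65)²/65 + (57−55)²/55 + (36−47)²/47 + (5−9)²/9
   = 2.6000 + 0.0727 + 2.5745 + 1.7778
Sum = 7.025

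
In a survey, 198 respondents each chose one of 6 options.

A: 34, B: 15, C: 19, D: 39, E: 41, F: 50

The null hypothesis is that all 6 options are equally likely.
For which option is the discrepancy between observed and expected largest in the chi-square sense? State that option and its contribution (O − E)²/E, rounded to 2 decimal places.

Under H₀ each category has probability 1/6, so each expected count is 198/6 = 33.
cat         O        E   (O−E)²/E
A          34       33      0.030
B          15       33      9.818
C          19       33      5.939
D          39       33      1.091
E          41       33      1.939
F          50       33      8.758
The largest term is for B: 9.82.

B, 9.82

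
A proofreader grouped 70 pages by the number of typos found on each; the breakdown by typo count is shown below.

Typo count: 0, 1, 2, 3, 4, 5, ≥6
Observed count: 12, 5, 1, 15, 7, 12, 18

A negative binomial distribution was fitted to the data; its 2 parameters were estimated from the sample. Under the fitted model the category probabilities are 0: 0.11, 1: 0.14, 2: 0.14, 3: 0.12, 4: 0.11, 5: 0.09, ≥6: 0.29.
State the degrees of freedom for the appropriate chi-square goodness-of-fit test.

There are k = 7 categories and 2 parameters estimated from the data, so df = 7 − 1 − 2 = 4.

4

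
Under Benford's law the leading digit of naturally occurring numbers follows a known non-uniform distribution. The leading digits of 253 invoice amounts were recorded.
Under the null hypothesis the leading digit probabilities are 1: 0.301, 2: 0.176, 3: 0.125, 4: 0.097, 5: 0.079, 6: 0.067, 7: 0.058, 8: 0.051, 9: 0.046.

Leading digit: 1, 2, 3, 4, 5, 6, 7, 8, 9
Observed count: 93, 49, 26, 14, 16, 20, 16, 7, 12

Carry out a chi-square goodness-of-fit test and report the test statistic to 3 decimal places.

13.880

Expected counts E_i = n·p_i: 253×0.301 = 76.153, 253×0.176 = 44.528, 253×0.125 = 31.625, 253×0.097 = 24.541, 253×0.079 = 19.987, 253×0.067 = 16.951, 253×0.058 = 14.674, 253×0.051 = 12.903, 253×0.046 = 11.638.
cat         O        E   (O−E)²/E
1          93   76.153     3.7270
2          49   44.528     0.4491
3          26   31.625     1.0005
4          14   24.541     4.5276
5          16   19.987     0.7953
6          20   16.951     0.5484
7          16   14.674     0.1198
8           7   12.903     2.7006
9          12   11.638     0.0113
Sum = 13.880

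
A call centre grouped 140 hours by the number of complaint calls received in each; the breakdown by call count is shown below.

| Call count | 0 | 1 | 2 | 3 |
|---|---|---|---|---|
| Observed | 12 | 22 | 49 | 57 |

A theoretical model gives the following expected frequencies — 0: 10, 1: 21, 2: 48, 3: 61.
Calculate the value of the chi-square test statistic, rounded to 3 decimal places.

0.731

χ² = (12−10)²/10 + (22−21)²/21 + (49−48)²/48 + (57−61)²/61
   = 0.4000 + 0.0476 + 0.0208 + 0.2623
Sum = 0.731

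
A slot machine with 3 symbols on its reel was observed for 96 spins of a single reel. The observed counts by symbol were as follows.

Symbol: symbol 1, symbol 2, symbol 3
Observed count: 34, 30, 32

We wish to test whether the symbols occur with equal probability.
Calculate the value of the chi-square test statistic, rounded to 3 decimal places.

0.250

Under H₀ each category has probability 1/3, so each expected count is 96/3 = 32.
symbol 1: (34 − 32)²/32 = 4/32 = 0.1250
symbol 2: (30 − 32)²/32 = 4/32 = 0.1250
symbol 3: (32 − 32)²/32 = 0/32 = 0.0000
Sum = 0.250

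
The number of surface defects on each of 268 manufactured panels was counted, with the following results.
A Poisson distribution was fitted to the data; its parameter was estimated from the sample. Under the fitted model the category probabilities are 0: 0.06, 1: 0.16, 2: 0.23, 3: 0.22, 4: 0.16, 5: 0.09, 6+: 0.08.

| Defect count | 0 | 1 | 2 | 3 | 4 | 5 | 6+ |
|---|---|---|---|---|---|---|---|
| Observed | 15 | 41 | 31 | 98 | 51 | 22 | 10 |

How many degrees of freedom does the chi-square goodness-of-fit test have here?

There are k = 7 categories and 1 parameter estimated from the data, so df = 7 − 1 − 1 = 5.

5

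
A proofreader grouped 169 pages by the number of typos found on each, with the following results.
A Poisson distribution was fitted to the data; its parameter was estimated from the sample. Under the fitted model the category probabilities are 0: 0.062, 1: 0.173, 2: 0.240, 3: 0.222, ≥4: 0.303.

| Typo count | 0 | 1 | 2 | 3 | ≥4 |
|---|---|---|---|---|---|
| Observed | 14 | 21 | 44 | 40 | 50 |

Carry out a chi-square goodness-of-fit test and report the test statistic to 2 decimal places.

Expected counts E_i = n·p_i: 169×0.062 = 10.478, 169×0.173 = 29.237, 169×0.240 = 40.56, 169×0.222 = 37.518, 169×0.303 = 51.207.
0: (14 − 10.478)²/10.478 = 12.404484/10.478 = 1.184
1: (21 − 29.237)²/29.237 = 67.848169/29.237 = 2.321
2: (44 − 40.56)²/40.56 = 11.8336/40.56 = 0.292
3: (40 − 37.518)²/37.518 = 6.160324/37.518 = 0.164
≥4: (50 − 51.207)²/51.207 = 1.456849/51.207 = 0.028
Sum = 3.99

3.99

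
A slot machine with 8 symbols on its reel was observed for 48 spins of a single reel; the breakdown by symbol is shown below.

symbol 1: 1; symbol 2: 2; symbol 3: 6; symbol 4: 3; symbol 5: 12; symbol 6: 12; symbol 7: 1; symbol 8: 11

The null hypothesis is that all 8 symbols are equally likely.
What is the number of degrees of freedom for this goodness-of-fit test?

7

There are k = 8 categories and no parameters were estimated from the data, so df = 8 − 1 = 7.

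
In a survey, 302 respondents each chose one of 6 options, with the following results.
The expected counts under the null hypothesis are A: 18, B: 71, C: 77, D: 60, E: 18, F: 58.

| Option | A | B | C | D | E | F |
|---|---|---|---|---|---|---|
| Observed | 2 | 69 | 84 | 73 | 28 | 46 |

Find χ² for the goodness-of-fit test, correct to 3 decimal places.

25.770

A: (2 − 18)²/18 = 256/18 = 14.2222
B: (69 − 71)²/71 = 4/71 = 0.0563
C: (84 − 77)²/77 = 49/77 = 0.6364
D: (73 − 60)²/60 = 169/60 = 2.8167
E: (28 − 18)²/18 = 100/18 = 5.5556
F: (46 − 58)²/58 = 144/58 = 2.4828
Sum = 25.770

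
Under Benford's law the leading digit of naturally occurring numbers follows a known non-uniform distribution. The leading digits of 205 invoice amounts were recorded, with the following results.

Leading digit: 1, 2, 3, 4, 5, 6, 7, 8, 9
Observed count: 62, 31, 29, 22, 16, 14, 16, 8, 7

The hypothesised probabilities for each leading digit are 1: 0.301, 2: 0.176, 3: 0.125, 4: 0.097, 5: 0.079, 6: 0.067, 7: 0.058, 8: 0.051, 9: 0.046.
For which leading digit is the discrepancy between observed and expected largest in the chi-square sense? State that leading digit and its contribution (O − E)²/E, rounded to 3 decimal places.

7, 1.421

Expected counts E_i = n·p_i: 205×0.301 = 61.705, 205×0.176 = 36.08, 205×0.125 = 25.625, 205×0.097 = 19.885, 205×0.079 = 16.195, 205×0.067 = 13.735, 205×0.058 = 11.89, 205×0.051 = 10.455, 205×0.046 = 9.43.
cat         O        E   (O−E)²/E
1          62   61.705     0.0014
2          31    36.08     0.7153
3          29   25.625     0.4445
4          22   19.885     0.2250
5          16   16.195     0.0023
6          14   13.735     0.0051
7          16    11.89     1.4207
8           8   10.455     0.5765
9           7     9.43     0.6262
The largest term is for 7: 1.421.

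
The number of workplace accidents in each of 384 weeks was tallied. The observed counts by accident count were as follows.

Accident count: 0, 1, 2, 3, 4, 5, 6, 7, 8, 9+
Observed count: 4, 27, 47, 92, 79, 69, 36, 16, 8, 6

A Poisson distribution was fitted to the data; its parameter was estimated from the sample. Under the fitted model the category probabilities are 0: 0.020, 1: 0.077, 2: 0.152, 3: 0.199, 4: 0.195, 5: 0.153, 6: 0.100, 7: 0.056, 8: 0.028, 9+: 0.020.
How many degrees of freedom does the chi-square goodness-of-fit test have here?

There are k = 10 categories and 1 parameter estimated from the data, so df = 10 − 1 − 1 = 8.

8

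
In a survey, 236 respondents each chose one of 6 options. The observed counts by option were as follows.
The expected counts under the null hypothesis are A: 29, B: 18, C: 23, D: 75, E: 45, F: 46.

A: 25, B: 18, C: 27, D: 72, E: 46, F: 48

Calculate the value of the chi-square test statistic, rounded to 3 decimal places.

χ² = (25−29)²/29 + (18−18)²/18 + (27−23)²/23 + (72−75)²/75 + (46−45)²/45 + (48−46)²/46
   = 0.5517 + 0.0000 + 0.6957 + 0.1200 + 0.0222 + 0.0870
Sum = 1.477

1.477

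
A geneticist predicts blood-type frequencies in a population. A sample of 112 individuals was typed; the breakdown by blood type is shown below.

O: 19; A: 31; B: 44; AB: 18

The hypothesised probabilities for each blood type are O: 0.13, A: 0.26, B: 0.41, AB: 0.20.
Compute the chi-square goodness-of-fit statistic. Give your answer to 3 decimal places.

Expected counts E_i = n·p_i: 112×0.13 = 14.56, 112×0.26 = 29.12, 112×0.41 = 45.92, 112×0.20 = 22.4.
O: (19 − 14.56)²/14.56 = 19.7136/14.56 = 1.3540
A: (31 − 29.12)²/29.12 = 3.5344/29.12 = 0.1214
B: (44 − 45.92)²/45.92 = 3.6864/45.92 = 0.0803
AB: (18 − 22.4)²/22.4 = 19.36/22.4 = 0.8643
Sum = 2.420

2.420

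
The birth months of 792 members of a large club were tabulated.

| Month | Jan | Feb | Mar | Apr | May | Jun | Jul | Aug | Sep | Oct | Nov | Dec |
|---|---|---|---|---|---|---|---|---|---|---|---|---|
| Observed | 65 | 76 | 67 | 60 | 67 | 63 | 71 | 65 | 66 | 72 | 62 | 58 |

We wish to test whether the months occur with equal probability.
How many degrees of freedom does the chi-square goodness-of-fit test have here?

11

There are k = 12 categories and no parameters were estimated from the data, so df = 12 − 1 = 11.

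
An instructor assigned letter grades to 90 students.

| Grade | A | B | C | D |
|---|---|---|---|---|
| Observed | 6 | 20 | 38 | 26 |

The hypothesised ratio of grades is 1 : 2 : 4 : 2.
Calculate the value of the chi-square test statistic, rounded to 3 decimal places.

3.500

Ratio total = 9. Expected counts: 90×1/9 = 10, 90×2/9 = 20, 90×4/9 = 40, 90×2/9 = 20.
A: (6 − 10)²/10 = 16/10 = 1.6000
B: (20 − 20)²/20 = 0/20 = 0.0000
C: (38 − 40)²/40 = 4/40 = 0.1000
D: (26 − 20)²/20 = 36/20 = 1.8000
Sum = 3.500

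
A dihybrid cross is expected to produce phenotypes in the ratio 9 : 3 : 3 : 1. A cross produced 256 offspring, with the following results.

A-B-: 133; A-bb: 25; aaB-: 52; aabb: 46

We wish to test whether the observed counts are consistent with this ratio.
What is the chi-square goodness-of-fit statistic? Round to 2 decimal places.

68.44

Ratio total = 16. Expected counts: 256×9/16 = 144, 256×3/16 = 48, 256×3/16 = 48, 256×1/16 = 16.
A-B-: (133 − 144)²/144 = 121/144 = 0.840
A-bb: (25 − 48)²/48 = 529/48 = 11.021
aaB-: (52 − 48)²/48 = 16/48 = 0.333
aabb: (46 − 16)²/16 = 900/16 = 56.250
Sum = 68.44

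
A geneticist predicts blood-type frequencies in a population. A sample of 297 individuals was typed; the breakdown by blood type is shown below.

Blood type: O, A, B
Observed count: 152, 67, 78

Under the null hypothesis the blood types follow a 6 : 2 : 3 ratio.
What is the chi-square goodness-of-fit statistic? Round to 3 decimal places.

3.858

Ratio total = 11. Expected counts: 297×6/11 = 162, 297×2/11 = 54, 297×3/11 = 81.
cat         O        E   (O−E)²/E
O         152      162     0.6173
A          67       54     3.1296
B          78       81     0.1111
Sum = 3.858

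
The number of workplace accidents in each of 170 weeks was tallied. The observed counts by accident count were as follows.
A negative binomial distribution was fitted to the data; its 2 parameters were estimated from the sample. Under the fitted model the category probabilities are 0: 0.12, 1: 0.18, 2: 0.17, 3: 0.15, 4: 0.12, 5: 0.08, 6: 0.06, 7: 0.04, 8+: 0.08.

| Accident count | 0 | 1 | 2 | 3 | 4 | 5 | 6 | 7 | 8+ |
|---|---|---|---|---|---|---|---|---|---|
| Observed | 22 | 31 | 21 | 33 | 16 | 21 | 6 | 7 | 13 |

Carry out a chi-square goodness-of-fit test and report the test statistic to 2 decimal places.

Expected counts E_i = n·p_i: 170×0.12 = 20.4, 170×0.18 = 30.6, 170×0.17 = 28.9, 170×0.15 = 25.5, 170×0.12 = 20.4, 170×0.08 = 13.6, 170×0.06 = 10.2, 170×0.04 = 6.8, 170×0.08 = 13.6.
0: (22 − 20.4)²/20.4 = 2.56/20.4 = 0.125
1: (31 − 30.6)²/30.6 = 0.16/30.6 = 0.005
2: (21 − 28.9)²/28.9 = 62.41/28.9 = 2.160
3: (33 − 25.5)²/25.5 = 56.25/25.5 = 2.206
4: (16 − 20.4)²/20.4 = 19.36/20.4 = 0.949
5: (21 − 13.6)²/13.6 = 54.76/13.6 = 4.026
6: (6 − 10.2)²/10.2 = 17.64/10.2 = 1.729
7: (7 − 6.8)²/6.8 = 0.04/6.8 = 0.006
8+: (13 − 13.6)²/13.6 = 0.36/13.6 = 0.026
Sum = 11.23

11.23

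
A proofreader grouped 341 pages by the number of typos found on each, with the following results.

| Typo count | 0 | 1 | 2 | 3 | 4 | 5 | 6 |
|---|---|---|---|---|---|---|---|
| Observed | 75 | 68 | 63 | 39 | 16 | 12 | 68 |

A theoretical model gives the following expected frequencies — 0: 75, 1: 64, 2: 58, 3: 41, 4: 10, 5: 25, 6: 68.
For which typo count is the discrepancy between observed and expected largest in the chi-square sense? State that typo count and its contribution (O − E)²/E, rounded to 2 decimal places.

0: (75 − 75)²/75 = 0/75 = 0.000
1: (68 − 64)²/64 = 16/64 = 0.250
2: (63 − 58)²/58 = 25/58 = 0.431
3: (39 − 41)²/41 = 4/41 = 0.098
4: (16 − 10)²/10 = 36/10 = 3.600
5: (12 − 25)²/25 = 169/25 = 6.760
6: (68 − 68)²/68 = 0/68 = 0.000
The largest term is for 5: 6.76.

5, 6.76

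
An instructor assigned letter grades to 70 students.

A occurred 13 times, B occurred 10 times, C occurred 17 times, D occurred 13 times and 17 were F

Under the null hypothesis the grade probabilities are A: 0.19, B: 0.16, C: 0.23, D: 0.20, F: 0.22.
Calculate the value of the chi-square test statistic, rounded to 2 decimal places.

Expected counts E_i = n·p_i: 70×0.19 = 13.3, 70×0.16 = 11.2, 70×0.23 = 16.1, 70×0.20 = 14, 70×0.22 = 15.4.
A: (13 − 13.3)²/13.3 = 0.09/13.3 = 0.007
B: (10 − 11.2)²/11.2 = 1.44/11.2 = 0.129
C: (17 − 16.1)²/16.1 = 0.81/16.1 = 0.050
D: (13 − 14)²/14 = 1/14 = 0.071
F: (17 − 15.4)²/15.4 = 2.56/15.4 = 0.166
Sum = 0.42

0.42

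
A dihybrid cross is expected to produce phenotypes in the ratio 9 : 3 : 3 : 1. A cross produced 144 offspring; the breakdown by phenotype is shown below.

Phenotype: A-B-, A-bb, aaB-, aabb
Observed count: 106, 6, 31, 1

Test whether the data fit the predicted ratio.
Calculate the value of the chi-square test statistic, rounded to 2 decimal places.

31.75

Ratio total = 16. Expected counts: 144×9/16 = 81, 144×3/16 = 27, 144×3/16 = 27, 144×1/16 = 9.
A-B-: (106 − 81)²/81 = 625/81 = 7.716
A-bb: (6 − 27)²/27 = 441/27 = 16.333
aaB-: (31 − 27)²/27 = 16/27 = 0.593
aabb: (1 − 9)²/9 = 64/9 = 7.111
Sum = 31.75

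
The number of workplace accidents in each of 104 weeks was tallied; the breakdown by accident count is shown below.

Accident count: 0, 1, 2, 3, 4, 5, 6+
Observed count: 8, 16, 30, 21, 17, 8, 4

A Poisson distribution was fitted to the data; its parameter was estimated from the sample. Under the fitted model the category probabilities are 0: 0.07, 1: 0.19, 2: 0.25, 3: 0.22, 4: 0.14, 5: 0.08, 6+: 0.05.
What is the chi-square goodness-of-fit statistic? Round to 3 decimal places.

Expected counts E_i = n·p_i: 104×0.07 = 7.28, 104×0.19 = 19.76, 104×0.25 = 26, 104×0.22 = 22.88, 104×0.14 = 14.56, 104×0.08 = 8.32, 104×0.05 = 5.2.
χ² = (8−7.28)²/7.28 + (16−19.76)²/19.76 + (30−26)²/26 + (21−22.88)²/22.88 + (17−14.56)²/14.56 + (8−8.32)²/8.32 + (4−5.2)²/5.2
   = 0.0712 + 0.7155 + 0.6154 + 0.1545 + 0.4089 + 0.0123 + 0.2769
Sum = 2.255

2.255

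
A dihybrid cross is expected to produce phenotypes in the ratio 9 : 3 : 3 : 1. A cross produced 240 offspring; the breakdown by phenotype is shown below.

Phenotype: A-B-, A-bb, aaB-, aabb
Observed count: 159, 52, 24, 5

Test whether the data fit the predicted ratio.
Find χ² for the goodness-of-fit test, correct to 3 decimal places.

21.822

Ratio total = 16. Expected counts: 240×9/16 = 135, 240×3/16 = 45, 240×3/16 = 45, 240×1/16 = 15.
χ² = (159−135)²/135 + (52−45)²/45 + (24−45)²/45 + (5−15)²/15
   = 4.2667 + 1.0889 + 9.8000 + 6.6667
Sum = 21.822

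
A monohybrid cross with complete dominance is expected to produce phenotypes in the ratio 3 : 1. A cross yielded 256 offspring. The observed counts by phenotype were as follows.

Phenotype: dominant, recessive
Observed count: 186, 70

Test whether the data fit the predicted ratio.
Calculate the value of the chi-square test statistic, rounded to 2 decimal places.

0.75

Ratio total = 4. Expected counts: 256×3/4 = 192, 256×1/4 = 64.
cat            O        E   (O−E)²/E
dominant     186      192      0.188
recessive     70       64      0.563
Sum = 0.75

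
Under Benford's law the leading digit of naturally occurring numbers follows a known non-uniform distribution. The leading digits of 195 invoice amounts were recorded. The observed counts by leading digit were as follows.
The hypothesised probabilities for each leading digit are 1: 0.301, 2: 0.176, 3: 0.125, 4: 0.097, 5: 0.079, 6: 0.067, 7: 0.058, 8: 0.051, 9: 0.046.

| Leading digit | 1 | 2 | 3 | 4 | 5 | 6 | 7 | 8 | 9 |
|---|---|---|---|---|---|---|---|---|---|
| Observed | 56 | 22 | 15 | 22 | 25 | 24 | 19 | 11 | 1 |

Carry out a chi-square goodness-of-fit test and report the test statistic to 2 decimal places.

Expected counts E_i = n·p_i: 195×0.301 = 58.695, 195×0.176 = 34.32, 195×0.125 = 24.375, 195×0.097 = 18.915, 195×0.079 = 15.405, 195×0.067 = 13.065, 195×0.058 = 11.31, 195×0.051 = 9.945, 195×0.046 = 8.97.
cat         O        E   (O−E)²/E
1          56   58.695      0.124
2          22    34.32      4.423
3          15   24.375      3.606
4          22   18.915      0.503
5          25   15.405      5.976
6          24   13.065      9.152
7          19    11.31      5.229
8          11    9.945      0.112
9           1     8.97      7.081
Sum = 36.21

36.21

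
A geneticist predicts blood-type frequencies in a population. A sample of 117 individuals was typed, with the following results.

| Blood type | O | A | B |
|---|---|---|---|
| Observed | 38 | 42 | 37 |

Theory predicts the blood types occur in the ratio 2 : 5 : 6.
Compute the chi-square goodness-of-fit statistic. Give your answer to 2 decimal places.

27.77

Ratio total = 13. Expected counts: 117×2/13 = 18, 117×5/13 = 45, 117×6/13 = 54.
χ² = (38−18)²/18 + (42−45)²/45 + (37−54)²/54
   = 22.222 + 0.200 + 5.352
Sum = 27.77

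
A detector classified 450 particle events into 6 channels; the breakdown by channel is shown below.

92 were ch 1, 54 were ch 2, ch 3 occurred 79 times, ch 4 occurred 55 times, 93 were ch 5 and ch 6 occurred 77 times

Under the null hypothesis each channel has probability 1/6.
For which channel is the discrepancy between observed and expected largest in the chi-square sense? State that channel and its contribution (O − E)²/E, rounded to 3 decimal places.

ch 2, 5.880

Under H₀ each category has probability 1/6, so each expected count is 450/6 = 75.
ch 1: (92 − 75)²/75 = 289/75 = 3.8533
ch 2: (54 − 75)²/75 = 441/75 = 5.8800
ch 3: (79 − 75)²/75 = 16/75 = 0.2133
ch 4: (55 − 75)²/75 = 400/75 = 5.3333
ch 5: (93 − 75)²/75 = 324/75 = 4.3200
ch 6: (77 − 75)²/75 = 4/75 = 0.0533
The largest term is for ch 2: 5.880.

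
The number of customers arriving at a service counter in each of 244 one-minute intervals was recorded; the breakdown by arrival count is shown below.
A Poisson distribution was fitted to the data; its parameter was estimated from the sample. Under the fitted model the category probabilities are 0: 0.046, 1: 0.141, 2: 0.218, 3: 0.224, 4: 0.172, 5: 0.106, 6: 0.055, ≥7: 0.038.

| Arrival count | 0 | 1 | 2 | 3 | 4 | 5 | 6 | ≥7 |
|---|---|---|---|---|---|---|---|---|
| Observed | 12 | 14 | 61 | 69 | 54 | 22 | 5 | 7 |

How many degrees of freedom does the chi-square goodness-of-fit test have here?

There are k = 8 categories and 1 parameter estimated from the data, so df = 8 − 1 − 1 = 6.

6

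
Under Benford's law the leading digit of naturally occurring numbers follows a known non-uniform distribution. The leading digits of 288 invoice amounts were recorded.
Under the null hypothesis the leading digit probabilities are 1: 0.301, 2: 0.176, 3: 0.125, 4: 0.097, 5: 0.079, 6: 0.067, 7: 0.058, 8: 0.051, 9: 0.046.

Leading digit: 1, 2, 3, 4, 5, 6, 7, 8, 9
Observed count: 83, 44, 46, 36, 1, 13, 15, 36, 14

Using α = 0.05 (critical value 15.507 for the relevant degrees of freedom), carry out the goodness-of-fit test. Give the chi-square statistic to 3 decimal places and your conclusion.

60.135; reject

Expected counts E_i = n·p_i: 288×0.301 = 86.688, 288×0.176 = 50.688, 288×0.125 = 36, 288×0.097 = 27.936, 288×0.079 = 22.752, 288×0.067 = 19.296, 288×0.058 = 16.704, 288×0.051 = 14.688, 288×0.046 = 13.248.
χ² = (83−86.688)²/86.688 + (44−50.688)²/50.688 + (46−36)²/36 + (36−27.936)²/27.936 + (1−22.752)²/22.752 + (13−19.296)²/19.296 + (15−16.704)²/16.704 + (36−14.688)²/14.688 + (14−13.248)²/13.248
   = 0.1569 + 0.8824 + 2.7778 + 2.3278 + 20.7960 + 2.0543 + 0.1738 + 30.9233 + 0.0427
Sum = 60.135
df = 8. Since 60.135 > 15.507, we reject H₀.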